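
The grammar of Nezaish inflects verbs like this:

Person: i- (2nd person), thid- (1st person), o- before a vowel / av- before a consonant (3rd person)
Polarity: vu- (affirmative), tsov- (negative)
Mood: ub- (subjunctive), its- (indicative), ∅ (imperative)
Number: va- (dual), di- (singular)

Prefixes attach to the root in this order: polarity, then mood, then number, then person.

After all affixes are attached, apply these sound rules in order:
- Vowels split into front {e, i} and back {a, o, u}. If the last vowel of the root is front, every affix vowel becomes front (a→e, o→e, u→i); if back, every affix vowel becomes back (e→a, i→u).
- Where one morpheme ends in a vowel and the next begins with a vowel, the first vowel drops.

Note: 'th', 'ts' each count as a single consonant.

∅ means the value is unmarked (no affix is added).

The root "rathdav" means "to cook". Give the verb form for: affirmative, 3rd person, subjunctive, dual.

avvubvurathdav

Attach polarity affirmative vu- → vurathdav.
Attach mood subjunctive ub- → ubvurathdav.
Attach number dual va- → vaubvurathdav.
Attach person 3rd person av- (before consonant 'v') → avvaubvurathdav.
Vowel harmony: no change.
Apply vowel deletion: avvaubvurathdav → avvubvurathdav.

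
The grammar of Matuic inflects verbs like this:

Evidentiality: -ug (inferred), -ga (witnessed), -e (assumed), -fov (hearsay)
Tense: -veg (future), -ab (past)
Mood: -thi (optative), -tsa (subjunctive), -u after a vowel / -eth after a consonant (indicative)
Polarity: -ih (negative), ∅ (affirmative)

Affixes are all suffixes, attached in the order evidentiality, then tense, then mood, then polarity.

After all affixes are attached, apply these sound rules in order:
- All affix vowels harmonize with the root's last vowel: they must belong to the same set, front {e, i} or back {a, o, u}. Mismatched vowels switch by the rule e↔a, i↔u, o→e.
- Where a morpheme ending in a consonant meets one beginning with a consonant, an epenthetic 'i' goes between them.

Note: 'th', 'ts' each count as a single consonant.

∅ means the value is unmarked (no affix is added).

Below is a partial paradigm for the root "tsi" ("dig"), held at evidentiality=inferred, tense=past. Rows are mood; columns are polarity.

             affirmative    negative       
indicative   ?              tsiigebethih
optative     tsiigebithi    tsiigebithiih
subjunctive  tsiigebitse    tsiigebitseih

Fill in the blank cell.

tsiigebeth

Attach evidentiality inferred -ug → tsiug.
Attach tense past -ab → tsiugab.
Attach mood indicative -eth (after consonant 'b') → tsiugabeth.
polarity = affirmative: zero marking, form stays tsiugabeth.
Apply vowel harmony: tsiugabeth → tsiigebeth.
Epenthesis: no change.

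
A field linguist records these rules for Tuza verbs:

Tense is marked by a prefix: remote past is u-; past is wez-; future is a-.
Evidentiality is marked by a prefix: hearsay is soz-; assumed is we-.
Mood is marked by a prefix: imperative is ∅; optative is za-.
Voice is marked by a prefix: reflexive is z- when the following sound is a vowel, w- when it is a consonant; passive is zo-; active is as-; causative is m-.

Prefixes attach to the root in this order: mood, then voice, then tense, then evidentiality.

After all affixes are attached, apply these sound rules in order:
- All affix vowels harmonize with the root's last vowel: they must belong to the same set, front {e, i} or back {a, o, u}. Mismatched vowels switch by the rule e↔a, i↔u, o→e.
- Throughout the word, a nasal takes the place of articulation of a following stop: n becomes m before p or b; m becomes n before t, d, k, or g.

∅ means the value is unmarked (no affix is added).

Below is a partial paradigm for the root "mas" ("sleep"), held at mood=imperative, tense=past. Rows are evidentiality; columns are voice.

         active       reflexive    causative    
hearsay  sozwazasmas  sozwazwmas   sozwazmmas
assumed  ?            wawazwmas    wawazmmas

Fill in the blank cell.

wawazasmas

mood = imperative: zero marking, form stays mas.
Attach voice active as- → asmas.
Attach tense past wez- → wezasmas.
Attach evidentiality assumed we- → wewezasmas.
Apply vowel harmony: wewezasmas → wawazasmas.
Nasal assimilation: no change.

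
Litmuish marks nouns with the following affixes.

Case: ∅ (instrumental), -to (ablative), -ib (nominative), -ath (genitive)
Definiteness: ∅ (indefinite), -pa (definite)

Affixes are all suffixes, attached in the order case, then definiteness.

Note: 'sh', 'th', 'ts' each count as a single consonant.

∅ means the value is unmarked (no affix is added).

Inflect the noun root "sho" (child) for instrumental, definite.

case = instrumental: zero marking, form stays sho.
Attach definiteness definite -pa → shopa.

shopa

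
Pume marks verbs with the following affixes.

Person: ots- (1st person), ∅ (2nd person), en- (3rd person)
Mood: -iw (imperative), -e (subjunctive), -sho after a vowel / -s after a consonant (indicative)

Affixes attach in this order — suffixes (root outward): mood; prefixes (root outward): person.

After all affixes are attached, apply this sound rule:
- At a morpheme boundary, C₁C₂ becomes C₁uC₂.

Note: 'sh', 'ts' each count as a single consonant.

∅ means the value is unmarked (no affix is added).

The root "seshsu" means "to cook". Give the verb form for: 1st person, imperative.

otsuseshsuiw

Attach person 1st person ots- → otsseshsu.
Attach mood imperative -iw → otsseshsuiw.
Apply epenthesis: otsseshsuiw → otsuseshsuiw.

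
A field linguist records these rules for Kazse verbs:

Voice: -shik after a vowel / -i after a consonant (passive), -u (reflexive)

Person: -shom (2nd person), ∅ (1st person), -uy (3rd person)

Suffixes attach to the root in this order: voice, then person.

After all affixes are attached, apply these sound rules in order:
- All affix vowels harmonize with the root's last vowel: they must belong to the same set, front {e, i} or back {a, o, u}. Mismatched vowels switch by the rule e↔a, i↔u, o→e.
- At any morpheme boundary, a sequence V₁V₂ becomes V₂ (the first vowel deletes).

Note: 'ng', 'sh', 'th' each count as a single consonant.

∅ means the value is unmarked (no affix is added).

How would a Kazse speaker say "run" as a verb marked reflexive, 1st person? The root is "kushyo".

kushyu

Attach voice reflexive -u → kushyou.
person = 1st person: zero marking, form stays kushyou.
Vowel harmony: no change.
Apply vowel deletion: kushyou → kushyu.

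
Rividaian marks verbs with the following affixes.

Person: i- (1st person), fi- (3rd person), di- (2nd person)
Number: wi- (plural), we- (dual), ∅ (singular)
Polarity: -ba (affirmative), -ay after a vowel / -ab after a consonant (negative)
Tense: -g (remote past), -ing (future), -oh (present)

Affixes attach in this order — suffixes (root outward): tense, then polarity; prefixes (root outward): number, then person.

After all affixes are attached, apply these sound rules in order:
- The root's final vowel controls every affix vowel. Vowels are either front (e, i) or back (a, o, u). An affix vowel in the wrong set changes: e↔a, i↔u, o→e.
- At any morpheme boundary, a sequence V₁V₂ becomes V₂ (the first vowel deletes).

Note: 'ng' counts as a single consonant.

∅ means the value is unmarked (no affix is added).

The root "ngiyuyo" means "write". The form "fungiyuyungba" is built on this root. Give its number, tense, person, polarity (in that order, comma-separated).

Segment: fi-ngiyuyo-ing-ba.
number: ∅ → singular.
tense: -ing → future.
person: fi- → 3rd person.
polarity: -ba → affirmative.

singular, future, 3rd person, affirmative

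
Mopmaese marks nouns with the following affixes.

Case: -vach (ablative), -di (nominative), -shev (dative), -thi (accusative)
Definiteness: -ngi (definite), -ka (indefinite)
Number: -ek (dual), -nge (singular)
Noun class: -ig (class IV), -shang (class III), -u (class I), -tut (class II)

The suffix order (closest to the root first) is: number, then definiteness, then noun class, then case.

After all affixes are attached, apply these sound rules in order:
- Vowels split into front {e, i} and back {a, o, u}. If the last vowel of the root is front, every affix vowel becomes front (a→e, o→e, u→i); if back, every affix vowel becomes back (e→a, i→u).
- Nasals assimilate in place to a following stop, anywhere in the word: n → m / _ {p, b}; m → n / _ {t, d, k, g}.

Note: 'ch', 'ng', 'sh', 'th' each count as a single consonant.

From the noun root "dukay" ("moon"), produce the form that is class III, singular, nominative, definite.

dukayngangushangdu

Attach number singular -nge → dukaynge.
Attach definiteness definite -ngi → dukayngengi.
Attach noun class class III -shang → dukayngengishang.
Attach case nominative -di → dukayngengishangdi.
Apply vowel harmony: dukayngengishangdi → dukayngangushangdu.
Nasal assimilation: no change.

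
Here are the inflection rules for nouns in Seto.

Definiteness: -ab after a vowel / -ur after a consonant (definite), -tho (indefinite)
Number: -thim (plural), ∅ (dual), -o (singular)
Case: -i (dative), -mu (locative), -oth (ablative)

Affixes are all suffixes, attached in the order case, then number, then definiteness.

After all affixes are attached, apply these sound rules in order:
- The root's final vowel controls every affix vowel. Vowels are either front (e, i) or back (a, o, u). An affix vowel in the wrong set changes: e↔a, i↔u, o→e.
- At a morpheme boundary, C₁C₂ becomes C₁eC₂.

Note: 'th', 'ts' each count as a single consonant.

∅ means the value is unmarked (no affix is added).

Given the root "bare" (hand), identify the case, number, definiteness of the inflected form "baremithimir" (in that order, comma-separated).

Segment: bare-mu-thim-ur.
case: -mu → locative.
number: -thim → plural.
definiteness: -ab/ur → definite.

locative, plural, definite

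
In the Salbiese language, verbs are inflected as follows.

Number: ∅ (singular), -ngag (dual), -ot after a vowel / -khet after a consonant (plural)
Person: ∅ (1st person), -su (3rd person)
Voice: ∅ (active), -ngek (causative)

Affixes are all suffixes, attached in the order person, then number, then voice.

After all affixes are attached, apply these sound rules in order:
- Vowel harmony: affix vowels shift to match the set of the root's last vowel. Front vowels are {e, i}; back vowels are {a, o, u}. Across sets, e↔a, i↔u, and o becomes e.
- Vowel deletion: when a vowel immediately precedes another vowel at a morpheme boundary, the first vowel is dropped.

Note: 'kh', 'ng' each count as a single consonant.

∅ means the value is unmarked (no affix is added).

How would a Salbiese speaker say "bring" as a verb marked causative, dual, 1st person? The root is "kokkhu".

kokkhungagngak

person = 1st person: zero marking, form stays kokkhu.
Attach number dual -ngag → kokkhungag.
Attach voice causative -ngek → kokkhungagngek.
Apply vowel harmony: kokkhungagngek → kokkhungagngak.
Vowel deletion: no change.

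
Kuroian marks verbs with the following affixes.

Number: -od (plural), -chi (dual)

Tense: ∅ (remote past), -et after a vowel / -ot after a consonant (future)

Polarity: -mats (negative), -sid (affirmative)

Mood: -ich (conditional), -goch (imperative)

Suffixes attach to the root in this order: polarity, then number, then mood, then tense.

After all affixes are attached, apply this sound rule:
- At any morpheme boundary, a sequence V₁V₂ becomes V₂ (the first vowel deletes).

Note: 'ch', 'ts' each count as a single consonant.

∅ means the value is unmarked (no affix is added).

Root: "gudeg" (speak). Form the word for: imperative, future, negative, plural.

Attach polarity negative -mats → gudegmats.
Attach number plural -od → gudegmatsod.
Attach mood imperative -goch → gudegmatsodgoch.
Attach tense future -ot (after consonant 'ch') → gudegmatsodgochot.
Vowel deletion: no change.

gudegmatsodgochot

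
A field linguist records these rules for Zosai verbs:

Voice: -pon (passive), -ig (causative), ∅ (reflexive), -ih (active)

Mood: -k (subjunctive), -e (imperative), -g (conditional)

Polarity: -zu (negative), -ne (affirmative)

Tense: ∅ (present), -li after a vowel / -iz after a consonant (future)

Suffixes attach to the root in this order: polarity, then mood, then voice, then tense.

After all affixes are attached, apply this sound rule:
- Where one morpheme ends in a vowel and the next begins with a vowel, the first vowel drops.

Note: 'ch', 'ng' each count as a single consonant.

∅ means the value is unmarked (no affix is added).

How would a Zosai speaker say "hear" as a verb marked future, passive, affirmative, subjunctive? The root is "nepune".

Attach polarity affirmative -ne → nepunene.
Attach mood subjunctive -k → nepunenek.
Attach voice passive -pon → nepunenekpon.
Attach tense future -iz (after consonant 'n') → nepunenekponiz.
Vowel deletion: no change.

nepunenekponiz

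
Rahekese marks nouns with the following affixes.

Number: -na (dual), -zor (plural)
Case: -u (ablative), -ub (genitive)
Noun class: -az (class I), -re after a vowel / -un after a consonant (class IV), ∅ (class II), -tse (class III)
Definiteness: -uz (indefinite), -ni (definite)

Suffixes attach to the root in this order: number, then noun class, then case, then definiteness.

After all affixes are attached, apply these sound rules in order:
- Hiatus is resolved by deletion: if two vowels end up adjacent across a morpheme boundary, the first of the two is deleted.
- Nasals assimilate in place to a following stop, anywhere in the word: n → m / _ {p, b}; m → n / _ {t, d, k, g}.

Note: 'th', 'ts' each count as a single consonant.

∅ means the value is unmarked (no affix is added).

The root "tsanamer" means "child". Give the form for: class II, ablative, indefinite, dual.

Attach number dual -na → tsanamerna.
noun class = class II: zero marking, form stays tsanamerna.
Attach case ablative -u → tsanamernau.
Attach definiteness indefinite -uz → tsanamernauuz.
Apply vowel deletion: tsanamernauuz → tsanamernuz.
Nasal assimilation: no change.

tsanamernuz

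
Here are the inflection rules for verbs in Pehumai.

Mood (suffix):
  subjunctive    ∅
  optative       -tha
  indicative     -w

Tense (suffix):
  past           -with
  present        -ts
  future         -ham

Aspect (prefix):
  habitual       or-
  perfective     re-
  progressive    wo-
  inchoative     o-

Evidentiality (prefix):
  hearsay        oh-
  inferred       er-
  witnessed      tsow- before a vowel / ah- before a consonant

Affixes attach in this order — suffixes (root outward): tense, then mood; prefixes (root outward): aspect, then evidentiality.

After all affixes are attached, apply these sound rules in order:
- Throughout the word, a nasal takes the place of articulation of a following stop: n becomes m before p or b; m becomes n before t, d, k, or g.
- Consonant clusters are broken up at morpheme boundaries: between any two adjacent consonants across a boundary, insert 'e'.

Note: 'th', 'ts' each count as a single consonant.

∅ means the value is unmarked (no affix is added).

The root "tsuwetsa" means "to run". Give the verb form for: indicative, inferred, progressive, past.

Attach aspect progressive wo- → wotsuwetsa.
Attach evidentiality inferred er- → erwotsuwetsa.
Attach tense past -with → erwotsuwetsawith.
Attach mood indicative -w → erwotsuwetsawithw.
Nasal assimilation: no change.
Apply epenthesis: erwotsuwetsawithw → erewotsuwetsawithew.

erewotsuwetsawithew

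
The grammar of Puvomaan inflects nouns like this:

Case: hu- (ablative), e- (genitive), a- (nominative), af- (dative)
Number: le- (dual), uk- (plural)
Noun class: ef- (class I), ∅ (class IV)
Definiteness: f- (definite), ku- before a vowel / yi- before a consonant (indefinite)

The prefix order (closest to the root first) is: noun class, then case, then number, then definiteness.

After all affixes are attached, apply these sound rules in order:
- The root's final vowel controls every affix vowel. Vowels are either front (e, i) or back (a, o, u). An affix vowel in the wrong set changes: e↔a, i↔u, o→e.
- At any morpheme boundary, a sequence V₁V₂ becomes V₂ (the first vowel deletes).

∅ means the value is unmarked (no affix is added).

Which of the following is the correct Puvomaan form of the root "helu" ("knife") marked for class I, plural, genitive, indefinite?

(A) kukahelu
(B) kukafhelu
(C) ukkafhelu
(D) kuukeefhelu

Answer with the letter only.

B

Attach noun class class I ef- → efhelu.
Attach case genitive e- → eefhelu.
Attach number plural uk- → ukeefhelu.
Attach definiteness indefinite ku- (before vowel 'u') → kuukeefhelu.
Apply vowel harmony: kuukeefhelu → kuukaafhelu.
Apply vowel deletion: kuukaafhelu → kukafhelu.
So the correct form is kukafhelu, option (B).
(A) kukahelu is wrong: it uses class IV instead of class I for noun class.
(C) ukkafhelu is wrong: it has the affixes in the wrong order.
(D) kuukeefhelu is wrong: it fails to apply the sound rule(s).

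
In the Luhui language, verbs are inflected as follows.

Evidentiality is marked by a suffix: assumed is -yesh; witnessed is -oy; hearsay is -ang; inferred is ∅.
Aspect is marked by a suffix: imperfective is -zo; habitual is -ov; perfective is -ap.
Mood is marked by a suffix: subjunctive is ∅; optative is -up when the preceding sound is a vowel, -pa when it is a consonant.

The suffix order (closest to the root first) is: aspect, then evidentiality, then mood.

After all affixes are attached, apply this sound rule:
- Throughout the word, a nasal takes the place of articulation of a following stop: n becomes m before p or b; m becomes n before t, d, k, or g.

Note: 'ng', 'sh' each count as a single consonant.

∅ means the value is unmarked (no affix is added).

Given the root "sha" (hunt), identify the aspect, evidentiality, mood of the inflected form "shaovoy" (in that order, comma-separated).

Segment: sha-ov-oy.
aspect: -ov → habitual.
evidentiality: -oy → witnessed.
mood: ∅ → subjunctive.

habitual, witnessed, subjunctive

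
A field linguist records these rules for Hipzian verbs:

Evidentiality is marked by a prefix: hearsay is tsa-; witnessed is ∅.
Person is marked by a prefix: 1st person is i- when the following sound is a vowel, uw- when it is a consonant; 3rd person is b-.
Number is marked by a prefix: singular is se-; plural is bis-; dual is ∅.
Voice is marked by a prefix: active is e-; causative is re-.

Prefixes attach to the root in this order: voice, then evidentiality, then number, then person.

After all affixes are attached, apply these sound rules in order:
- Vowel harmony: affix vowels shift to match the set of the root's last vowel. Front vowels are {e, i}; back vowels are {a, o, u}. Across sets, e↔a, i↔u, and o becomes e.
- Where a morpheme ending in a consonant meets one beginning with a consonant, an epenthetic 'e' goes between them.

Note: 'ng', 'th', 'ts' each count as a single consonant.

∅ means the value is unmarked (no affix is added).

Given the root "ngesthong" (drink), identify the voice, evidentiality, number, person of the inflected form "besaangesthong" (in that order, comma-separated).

active, witnessed, singular, 3rd person

Segment: b-se-e-ngesthong.
voice: e- → active.
evidentiality: ∅ → witnessed.
number: se- → singular.
person: b- → 3rd person.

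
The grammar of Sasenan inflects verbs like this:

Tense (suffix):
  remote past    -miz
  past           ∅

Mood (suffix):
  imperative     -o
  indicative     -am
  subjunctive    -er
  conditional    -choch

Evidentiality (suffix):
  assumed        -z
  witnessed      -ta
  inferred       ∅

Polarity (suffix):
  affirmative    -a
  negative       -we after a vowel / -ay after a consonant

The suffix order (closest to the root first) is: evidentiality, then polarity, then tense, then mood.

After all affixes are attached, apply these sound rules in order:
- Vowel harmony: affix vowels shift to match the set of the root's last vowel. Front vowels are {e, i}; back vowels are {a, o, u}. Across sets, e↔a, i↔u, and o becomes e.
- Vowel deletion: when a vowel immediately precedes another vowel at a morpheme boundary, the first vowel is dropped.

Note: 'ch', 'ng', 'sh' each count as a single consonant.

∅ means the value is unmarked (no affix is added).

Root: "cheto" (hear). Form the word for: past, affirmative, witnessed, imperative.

Attach evidentiality witnessed -ta → chetota.
Attach polarity affirmative -a → chetotaa.
tense = past: zero marking, form stays chetotaa.
Attach mood imperative -o → chetotaao.
Vowel harmony: no change.
Apply vowel deletion: chetotaao → chetoto.

chetoto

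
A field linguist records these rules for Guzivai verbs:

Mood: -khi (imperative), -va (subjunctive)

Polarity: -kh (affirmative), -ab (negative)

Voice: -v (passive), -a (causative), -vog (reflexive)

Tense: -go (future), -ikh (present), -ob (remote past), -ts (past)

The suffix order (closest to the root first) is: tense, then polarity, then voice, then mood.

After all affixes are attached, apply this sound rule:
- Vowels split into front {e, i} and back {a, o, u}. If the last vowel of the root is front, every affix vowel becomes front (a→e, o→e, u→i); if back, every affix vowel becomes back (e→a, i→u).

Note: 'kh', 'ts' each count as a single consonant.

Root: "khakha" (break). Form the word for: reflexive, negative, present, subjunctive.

Attach tense present -ikh → khakhaikh.
Attach polarity negative -ab → khakhaikhab.
Attach voice reflexive -vog → khakhaikhabvog.
Attach mood subjunctive -va → khakhaikhabvogva.
Apply vowel harmony: khakhaikhabvogva → khakhaukhabvogva.

khakhaukhabvogva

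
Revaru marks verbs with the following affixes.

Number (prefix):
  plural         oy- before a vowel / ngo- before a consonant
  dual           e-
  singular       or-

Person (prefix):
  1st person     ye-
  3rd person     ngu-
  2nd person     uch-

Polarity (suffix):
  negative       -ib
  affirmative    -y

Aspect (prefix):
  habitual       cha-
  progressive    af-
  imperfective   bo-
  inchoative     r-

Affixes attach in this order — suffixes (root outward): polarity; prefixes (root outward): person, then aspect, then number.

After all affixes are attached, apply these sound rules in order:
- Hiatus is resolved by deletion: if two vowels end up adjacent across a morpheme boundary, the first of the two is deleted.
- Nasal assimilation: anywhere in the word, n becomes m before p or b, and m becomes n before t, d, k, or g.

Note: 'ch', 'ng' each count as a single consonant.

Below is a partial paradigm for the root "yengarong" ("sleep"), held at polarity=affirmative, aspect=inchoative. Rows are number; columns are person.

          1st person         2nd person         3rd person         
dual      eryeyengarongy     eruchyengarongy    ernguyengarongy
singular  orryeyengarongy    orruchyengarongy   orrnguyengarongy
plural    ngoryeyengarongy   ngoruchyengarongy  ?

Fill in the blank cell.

ngornguyengarongy

Attach person 3rd person ngu- → nguyengarong.
Attach polarity affirmative -y → nguyengarongy.
Attach aspect inchoative r- → rnguyengarongy.
Attach number plural ngo- (before consonant 'r') → ngornguyengarongy.
Vowel deletion: no change.
Nasal assimilation: no change.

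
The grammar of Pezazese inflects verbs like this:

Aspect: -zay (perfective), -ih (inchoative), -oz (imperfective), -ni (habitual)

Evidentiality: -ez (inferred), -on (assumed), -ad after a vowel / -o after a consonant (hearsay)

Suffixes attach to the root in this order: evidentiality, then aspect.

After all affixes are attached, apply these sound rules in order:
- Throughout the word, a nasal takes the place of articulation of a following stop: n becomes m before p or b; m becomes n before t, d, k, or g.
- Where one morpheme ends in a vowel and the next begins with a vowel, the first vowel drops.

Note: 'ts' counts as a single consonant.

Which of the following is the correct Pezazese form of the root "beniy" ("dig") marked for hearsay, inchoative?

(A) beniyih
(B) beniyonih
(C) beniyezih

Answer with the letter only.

Attach evidentiality hearsay -o (after consonant 'y') → beniyo.
Attach aspect inchoative -ih → beniyoih.
Nasal assimilation: no change.
Apply vowel deletion: beniyoih → beniyih.
So the correct form is beniyih, option (A).
(C) beniyezih is wrong: it uses inferred instead of hearsay for evidentiality.
(B) beniyonih is wrong: it uses assumed instead of hearsay for evidentiality.

A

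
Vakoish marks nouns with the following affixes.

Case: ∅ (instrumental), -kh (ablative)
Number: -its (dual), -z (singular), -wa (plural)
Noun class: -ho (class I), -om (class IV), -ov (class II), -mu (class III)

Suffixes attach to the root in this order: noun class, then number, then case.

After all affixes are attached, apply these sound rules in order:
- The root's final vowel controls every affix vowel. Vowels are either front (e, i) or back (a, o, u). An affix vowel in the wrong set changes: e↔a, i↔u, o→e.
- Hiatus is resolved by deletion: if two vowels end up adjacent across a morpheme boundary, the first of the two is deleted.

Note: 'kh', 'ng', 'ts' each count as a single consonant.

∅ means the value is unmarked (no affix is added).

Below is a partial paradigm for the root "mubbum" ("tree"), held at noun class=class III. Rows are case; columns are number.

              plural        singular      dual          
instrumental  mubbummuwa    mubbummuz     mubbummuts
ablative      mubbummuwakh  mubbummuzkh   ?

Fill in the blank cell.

mubbummutskh

Attach noun class class III -mu → mubbummu.
Attach number dual -its → mubbummuits.
Attach case ablative -kh → mubbummuitskh.
Apply vowel harmony: mubbummuitskh → mubbummuutskh.
Apply vowel deletion: mubbummuutskh → mubbummutskh.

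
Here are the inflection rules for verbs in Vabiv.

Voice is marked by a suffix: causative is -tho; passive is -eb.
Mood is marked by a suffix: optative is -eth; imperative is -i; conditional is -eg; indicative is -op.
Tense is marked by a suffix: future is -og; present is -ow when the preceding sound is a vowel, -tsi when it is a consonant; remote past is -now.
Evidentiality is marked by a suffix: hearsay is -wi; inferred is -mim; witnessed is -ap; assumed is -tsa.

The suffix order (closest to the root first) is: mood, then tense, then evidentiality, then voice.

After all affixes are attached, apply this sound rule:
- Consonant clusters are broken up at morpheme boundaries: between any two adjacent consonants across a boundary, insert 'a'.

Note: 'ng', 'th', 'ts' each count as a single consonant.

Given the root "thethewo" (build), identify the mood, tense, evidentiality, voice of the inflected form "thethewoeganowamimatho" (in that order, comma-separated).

Segment: thethewo-eg-now-mim-tho.
mood: -eg → conditional.
tense: -now → remote past.
evidentiality: -mim → inferred.
voice: -tho → causative.

conditional, remote past, inferred, causative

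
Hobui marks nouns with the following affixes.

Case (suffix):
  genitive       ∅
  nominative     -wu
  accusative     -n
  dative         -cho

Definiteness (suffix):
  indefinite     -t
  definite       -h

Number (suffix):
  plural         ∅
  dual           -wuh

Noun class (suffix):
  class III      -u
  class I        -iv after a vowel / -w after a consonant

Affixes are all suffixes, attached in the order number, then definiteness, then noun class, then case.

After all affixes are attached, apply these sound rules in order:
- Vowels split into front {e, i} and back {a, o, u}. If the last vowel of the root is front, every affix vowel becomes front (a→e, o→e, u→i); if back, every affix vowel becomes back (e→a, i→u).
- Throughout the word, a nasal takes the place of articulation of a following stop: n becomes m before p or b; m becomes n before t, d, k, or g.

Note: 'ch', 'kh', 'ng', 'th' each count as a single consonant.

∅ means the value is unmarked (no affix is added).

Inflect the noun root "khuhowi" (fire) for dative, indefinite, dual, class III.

Attach number dual -wuh → khuhowiwuh.
Attach definiteness indefinite -t → khuhowiwuht.
Attach noun class class III -u → khuhowiwuhtu.
Attach case dative -cho → khuhowiwuhtucho.
Apply vowel harmony: khuhowiwuhtucho → khuhowiwihtiche.
Nasal assimilation: no change.

khuhowiwihtiche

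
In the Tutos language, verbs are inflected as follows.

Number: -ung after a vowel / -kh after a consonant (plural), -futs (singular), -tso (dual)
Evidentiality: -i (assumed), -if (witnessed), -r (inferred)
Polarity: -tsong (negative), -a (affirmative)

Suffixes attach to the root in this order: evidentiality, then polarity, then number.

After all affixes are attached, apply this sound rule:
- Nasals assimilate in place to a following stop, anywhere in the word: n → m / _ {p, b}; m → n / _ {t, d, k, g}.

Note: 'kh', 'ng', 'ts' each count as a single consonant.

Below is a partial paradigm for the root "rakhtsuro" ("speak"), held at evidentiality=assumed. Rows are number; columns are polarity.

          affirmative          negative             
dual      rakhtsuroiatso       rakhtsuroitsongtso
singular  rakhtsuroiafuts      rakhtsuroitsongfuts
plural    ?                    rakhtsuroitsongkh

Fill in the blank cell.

Attach evidentiality assumed -i → rakhtsuroi.
Attach polarity affirmative -a → rakhtsuroia.
Attach number plural -ung (after vowel 'a') → rakhtsuroiaung.
Nasal assimilation: no change.

rakhtsuroiaung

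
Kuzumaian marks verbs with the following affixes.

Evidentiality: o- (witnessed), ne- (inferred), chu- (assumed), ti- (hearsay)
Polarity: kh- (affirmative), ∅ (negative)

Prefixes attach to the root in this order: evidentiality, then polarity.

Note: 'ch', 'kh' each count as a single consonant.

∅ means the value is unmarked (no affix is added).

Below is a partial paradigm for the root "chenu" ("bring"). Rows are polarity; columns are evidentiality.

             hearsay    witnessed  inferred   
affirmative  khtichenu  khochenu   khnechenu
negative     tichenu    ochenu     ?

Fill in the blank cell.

Attach evidentiality inferred ne- → nechenu.
polarity = negative: zero marking, form stays nechenu.

nechenu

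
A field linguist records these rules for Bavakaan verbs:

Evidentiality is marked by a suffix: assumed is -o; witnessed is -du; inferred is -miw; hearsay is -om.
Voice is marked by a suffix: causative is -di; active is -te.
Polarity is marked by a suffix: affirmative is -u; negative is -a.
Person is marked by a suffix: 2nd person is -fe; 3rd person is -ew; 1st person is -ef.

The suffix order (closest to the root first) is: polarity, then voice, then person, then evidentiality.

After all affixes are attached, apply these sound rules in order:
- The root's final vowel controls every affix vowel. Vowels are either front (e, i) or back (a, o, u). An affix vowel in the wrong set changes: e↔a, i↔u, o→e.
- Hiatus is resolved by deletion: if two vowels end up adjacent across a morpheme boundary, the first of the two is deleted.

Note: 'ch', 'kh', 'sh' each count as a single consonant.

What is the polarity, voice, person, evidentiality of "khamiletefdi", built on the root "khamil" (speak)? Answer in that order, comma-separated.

negative, active, 1st person, witnessed

Segment: khamil-a-te-ef-du.
polarity: -a → negative.
voice: -te → active.
person: -ef → 1st person.
evidentiality: -du → witnessed.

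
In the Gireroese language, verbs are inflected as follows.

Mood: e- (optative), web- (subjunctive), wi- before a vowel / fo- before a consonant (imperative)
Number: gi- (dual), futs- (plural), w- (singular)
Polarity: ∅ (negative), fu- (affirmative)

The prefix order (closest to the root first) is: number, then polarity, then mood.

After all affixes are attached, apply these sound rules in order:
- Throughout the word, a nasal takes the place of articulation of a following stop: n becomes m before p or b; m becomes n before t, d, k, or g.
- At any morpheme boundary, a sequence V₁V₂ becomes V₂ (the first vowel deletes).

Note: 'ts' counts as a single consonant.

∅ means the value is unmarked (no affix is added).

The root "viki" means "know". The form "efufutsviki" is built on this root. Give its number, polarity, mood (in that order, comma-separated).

Segment: e-fu-futs-viki.
number: futs- → plural.
polarity: fu- → affirmative.
mood: e- → optative.

plural, affirmative, optative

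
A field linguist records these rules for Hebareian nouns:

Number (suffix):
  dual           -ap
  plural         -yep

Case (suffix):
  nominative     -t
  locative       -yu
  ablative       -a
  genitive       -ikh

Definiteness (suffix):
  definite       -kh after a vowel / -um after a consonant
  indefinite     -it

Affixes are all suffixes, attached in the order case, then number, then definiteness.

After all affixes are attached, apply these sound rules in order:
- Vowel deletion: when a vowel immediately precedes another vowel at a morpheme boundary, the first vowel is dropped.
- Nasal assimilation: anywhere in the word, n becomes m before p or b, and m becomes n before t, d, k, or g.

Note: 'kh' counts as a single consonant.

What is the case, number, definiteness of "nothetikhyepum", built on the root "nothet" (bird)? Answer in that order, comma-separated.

Segment: nothet-ikh-yep-um.
case: -ikh → genitive.
number: -yep → plural.
definiteness: -kh/um → definite.

genitive, plural, definite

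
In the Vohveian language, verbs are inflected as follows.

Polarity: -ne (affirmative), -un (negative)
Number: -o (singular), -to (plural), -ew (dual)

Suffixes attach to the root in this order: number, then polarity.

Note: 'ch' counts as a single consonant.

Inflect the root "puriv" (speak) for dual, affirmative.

Attach number dual -ew → purivew.
Attach polarity affirmative -ne → purivewne.

purivewne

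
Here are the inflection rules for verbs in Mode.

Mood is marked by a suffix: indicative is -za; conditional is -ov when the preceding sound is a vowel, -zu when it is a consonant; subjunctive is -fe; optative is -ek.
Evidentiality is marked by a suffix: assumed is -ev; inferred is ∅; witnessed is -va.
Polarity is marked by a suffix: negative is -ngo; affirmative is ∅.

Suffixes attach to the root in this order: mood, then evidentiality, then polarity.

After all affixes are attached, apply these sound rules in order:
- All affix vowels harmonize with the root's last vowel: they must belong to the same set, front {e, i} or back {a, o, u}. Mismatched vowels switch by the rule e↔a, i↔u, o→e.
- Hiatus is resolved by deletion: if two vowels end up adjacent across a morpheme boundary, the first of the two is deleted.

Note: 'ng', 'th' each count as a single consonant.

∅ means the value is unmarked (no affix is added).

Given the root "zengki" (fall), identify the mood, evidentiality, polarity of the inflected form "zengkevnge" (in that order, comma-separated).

Segment: zengki-ov-ngo.
mood: -ov/zu → conditional.
evidentiality: ∅ → inferred.
polarity: -ngo → negative.

conditional, inferred, negative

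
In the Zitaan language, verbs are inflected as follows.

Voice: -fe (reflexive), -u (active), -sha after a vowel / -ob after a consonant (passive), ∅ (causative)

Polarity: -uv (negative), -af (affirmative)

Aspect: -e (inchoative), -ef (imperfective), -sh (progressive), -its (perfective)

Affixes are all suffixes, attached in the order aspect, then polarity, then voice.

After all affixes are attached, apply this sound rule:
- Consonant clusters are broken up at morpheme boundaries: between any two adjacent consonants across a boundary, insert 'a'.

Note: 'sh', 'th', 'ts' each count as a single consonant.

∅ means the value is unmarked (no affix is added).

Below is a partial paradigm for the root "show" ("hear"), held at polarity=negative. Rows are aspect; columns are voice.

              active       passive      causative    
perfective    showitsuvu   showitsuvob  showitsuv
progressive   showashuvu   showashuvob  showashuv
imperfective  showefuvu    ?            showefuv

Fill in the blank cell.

showefuvob

Attach aspect imperfective -ef → showef.
Attach polarity negative -uv → showefuv.
Attach voice passive -ob (after consonant 'v') → showefuvob.
Epenthesis: no change.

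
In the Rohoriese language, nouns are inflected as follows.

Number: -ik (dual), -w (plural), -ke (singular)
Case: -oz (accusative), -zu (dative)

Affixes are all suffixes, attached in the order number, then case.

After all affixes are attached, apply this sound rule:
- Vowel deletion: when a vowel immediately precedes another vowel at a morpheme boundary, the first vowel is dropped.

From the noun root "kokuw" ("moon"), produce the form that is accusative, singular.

Attach number singular -ke → kokuwke.
Attach case accusative -oz → kokuwkeoz.
Apply vowel deletion: kokuwkeoz → kokuwkoz.

kokuwkoz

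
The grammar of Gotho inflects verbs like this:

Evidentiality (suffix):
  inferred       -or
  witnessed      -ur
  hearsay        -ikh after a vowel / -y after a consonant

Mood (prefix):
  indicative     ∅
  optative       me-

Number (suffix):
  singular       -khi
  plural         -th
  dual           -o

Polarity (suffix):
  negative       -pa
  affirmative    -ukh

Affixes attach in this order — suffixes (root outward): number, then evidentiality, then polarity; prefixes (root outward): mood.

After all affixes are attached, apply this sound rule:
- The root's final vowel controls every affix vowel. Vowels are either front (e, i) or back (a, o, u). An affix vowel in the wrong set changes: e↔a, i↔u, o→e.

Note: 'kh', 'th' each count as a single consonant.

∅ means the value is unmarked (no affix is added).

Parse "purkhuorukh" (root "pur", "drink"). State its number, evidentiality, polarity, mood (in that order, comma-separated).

Segment: pur-khi-or-ukh.
number: -khi → singular.
evidentiality: -or → inferred.
polarity: -ukh → affirmative.
mood: ∅ → indicative.

singular, inferred, affirmative, indicative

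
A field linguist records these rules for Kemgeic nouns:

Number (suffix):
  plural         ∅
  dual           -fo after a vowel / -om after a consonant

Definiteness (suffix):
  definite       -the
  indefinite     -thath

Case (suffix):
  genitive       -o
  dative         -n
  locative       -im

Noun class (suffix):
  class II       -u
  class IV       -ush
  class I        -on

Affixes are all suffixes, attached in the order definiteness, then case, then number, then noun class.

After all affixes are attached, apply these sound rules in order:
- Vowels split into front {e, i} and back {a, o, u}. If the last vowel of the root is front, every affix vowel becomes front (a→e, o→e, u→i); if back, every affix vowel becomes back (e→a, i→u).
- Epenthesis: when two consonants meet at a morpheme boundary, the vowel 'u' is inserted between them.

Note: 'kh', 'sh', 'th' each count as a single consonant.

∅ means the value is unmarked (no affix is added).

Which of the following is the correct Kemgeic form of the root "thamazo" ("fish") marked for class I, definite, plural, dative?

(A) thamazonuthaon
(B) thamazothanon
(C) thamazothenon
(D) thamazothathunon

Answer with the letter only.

B

Attach definiteness definite -the → thamazothe.
Attach case dative -n → thamazothen.
number = plural: zero marking, form stays thamazothen.
Attach noun class class I -on → thamazothenon.
Apply vowel harmony: thamazothenon → thamazothanon.
Epenthesis: no change.
So the correct form is thamazothanon, option (B).
(D) thamazothathunon is wrong: it uses indefinite instead of definite for definiteness.
(A) thamazonuthaon is wrong: it has the affixes in the wrong order.
(C) thamazothenon is wrong: it fails to apply the sound rule(s).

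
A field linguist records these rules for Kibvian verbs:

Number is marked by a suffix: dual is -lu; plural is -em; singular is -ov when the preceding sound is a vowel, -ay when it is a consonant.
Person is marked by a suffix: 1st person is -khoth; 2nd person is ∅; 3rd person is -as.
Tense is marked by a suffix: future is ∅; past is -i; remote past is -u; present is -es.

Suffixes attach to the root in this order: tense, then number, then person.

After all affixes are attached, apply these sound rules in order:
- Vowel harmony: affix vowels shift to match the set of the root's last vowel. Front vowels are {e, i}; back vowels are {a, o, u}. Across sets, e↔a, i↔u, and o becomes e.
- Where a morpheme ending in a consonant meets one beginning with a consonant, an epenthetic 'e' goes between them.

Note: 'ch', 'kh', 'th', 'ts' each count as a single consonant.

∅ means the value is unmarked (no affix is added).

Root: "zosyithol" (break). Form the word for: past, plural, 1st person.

Attach tense past -i → zosyitholi.
Attach number plural -em → zosyitholiem.
Attach person 1st person -khoth → zosyitholiemkhoth.
Apply vowel harmony: zosyitholiemkhoth → zosyitholuamkhoth.
Apply epenthesis: zosyitholuamkhoth → zosyitholuamekhoth.

zosyitholuamekhoth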